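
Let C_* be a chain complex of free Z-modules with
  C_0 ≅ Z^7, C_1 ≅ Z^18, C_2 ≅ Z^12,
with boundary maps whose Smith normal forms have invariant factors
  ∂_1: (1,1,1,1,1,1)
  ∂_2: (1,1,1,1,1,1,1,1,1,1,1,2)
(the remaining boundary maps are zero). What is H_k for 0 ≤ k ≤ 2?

H_0: b_0 = 7 − 0 − 6 = 1; torsion from ∂_1 factors > 1: none. So H_0 ≅ Z.
H_1: b_1 = 18 − 6 − 12 = 0; torsion from ∂_2 factors > 1: [2]. So H_1 ≅ Z/2Z.
H_2: b_2 = 12 − 12 − 0 = 0; torsion from ∂_3 factors > 1: none. So H_2 ≅ 0.

H_0 ≅ Z,  H_1 ≅ Z/2Z,  H_2 = 0.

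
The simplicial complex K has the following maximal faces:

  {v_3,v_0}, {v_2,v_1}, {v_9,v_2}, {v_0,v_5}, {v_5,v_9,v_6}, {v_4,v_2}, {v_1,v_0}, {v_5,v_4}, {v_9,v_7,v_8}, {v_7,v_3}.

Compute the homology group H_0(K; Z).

Fix the vertex order v_0 < v_1 < v_2 < v_3 < v_4 < v_5 < v_6 < v_7 < v_8 < v_9 and write every simplex with vertices in increasing order. Then dim K = 2 and the simplices of K are:

  0-simplices (10): [v_0], [v_1], [v_2], [v_3], [v_4], [v_5], [v_6], [v_7], [v_8], [v_9]
  1-simplices (14): [v_0,v_1], [v_0,v_3], [v_0,v_5], [v_1,v_2], [v_2,v_4], [v_2,v_9], [v_3,v_7], [v_4,v_5], [v_5,v_6], [v_5,v_9], [v_6,v_9], [v_7,v_8], [v_7,v_9], [v_8,v_9]
  2-simplices (2): [v_5,v_6,v_9], [v_7,v_8,v_9]

so the chain groups are C_0 ≅ Z^10, C_1 ≅ Z^14, C_2 ≅ Z^2.

The boundary map ∂_1: C_1 → C_0 sends each edge [p,q] (with p < q) to q − p.
This gives a 10×14 integer matrix of rank 9; reducing to Smith normal form yields diagonal entries (1,1,1,1,1,1,1,1,1).

The boundary map ∂_2: C_2 → C_1 maps a triangle to the signed sum of its edges. For instance
  ∂[v_5,v_6,v_9] = [v_6,v_9] − [v_5,v_9] + [v_5,v_6],
  ∂[v_7,v_8,v_9] = [v_8,v_9] − [v_7,v_9] + [v_7,v_8].
This gives a 14×2 integer matrix of rank 2; reducing to Smith normal form yields diagonal entries (1,1).

Now H_k = ker ∂_k / im ∂_{k+1}, so:

  H_0: rank C_0 − rank ∂_1 = 10 − 9 = 1, and the invariant factors of ∂_1 are all 1, so H_0 = Z.

H_0 = Z.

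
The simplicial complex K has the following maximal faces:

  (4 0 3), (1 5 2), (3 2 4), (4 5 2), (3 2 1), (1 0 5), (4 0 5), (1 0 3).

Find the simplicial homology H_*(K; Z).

H_0 ≅ Z,  H_1 = 0,  H_2 ≅ Z.

K has 6 vertices, 12 edges, 8 triangles.
rank ∂_0 = 0, rank ∂_1 = 5 ⇒ b_0 = 6 − 0 − 5 = 1; all invariant factors of ∂_1 are 1 so no torsion. So H_0 = Z.
rank ∂_1 = 5, rank ∂_2 = 7 ⇒ b_1 = 12 − 5 − 7 = 0; all invariant factors of ∂_2 are 1 so no torsion. So H_1 = 0.
rank ∂_2 = 7, rank ∂_3 = 0 ⇒ b_2 = 8 − 7 − 0 = 1. So H_2 = Z.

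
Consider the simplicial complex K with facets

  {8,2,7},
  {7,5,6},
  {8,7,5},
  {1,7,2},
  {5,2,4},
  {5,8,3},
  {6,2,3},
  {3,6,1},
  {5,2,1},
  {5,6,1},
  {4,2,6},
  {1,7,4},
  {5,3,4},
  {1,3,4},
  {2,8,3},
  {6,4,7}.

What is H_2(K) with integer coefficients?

H_2 = Z.

Order the vertices as 1 < 2 < 3 < 4 < 5 < 6 < 7 < 8. Listing each simplex with vertices in this order, K has dimension 2 with simplices:

  0-simplices (8): [1], [2], [3], [4], [5], [6], [7], [8]
  1-simplices (24): (24 of them)
  2-simplices (16): [1,2,5], [1,2,7], [1,3,4], [1,3,6], [1,4,7], [1,5,6], [2,3,6], [2,3,8], [2,4,5], [2,4,6], [2,7,8], [3,4,5], [3,5,8], [4,6,7], [5,6,7], [5,7,8]

so the chain groups are C_0 ≅ Z^8, C_1 ≅ Z^24, C_2 ≅ Z^16.

Boundary ∂_1: C_1 → C_0 sends each edge [p,q] (with p < q) to q − p. For instance
  ∂[3,5] = [5] − [3].
The resulting 8×24 matrix has rank 7, and its Smith normal form has invariant factors (1,1,1,1,1,1,1).

∂_2: C_2 → C_1 acts by ∂[p,q,r] = [q,r] − [p,r] + [p,q]. For instance
  ∂[3,5,8] = [5,8] − [3,8] + [3,5],
  ∂[2,7,8] = [7,8] − [2,8] + [2,7].
As a 24×16 matrix over Z this has rank 15, with invariant factors (1,1,1,1,1,1,1,1,1,1,1,1,1,1,1).

Computing H_k = (kernel of ∂_k) / (image of ∂_{k+1}):

  H_2: rank ker ∂_2 − rank ∂_3 = (16 − 15) − 0 = 1, and there is no ∂_3, so H_2 = Z.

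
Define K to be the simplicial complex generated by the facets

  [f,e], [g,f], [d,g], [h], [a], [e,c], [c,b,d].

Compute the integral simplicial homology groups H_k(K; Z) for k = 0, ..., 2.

H_0 = Z^3,  H_1 = Z,  H_2 = 0.

Fix the vertex order a < b < c < d < e < f < g < h and write every simplex with vertices in increasing order. Then dim K = 2 and the simplices of K are:

  0-simplices (8): a, b, c, d, e, f, g, h
  1-simplices (7): bc, bd, cd, ce, dg, ef, fg
  2-simplices (1): bcd

giving chain groups C_0 ≅ Z^8, C_1 ≅ Z^7, C_2 ≅ Z^1.

The boundary map ∂_1: C_1 → C_0 maps an edge to its endpoints' difference, ∂[p,q] = q − p. For instance
  ∂dg = g − d.
As a 8×7 matrix over Z this has rank 5, with invariant factors (1,1,1,1,1).

Boundary ∂_2: C_2 → C_1 maps a triangle to the signed sum of its edges. For instance
  ∂bcd = cd − bd + bc.
This gives a 7×1 integer matrix of rank 1; reducing to Smith normal form yields diagonal entries (1).

Reading off H_k = ker ∂_k / im ∂_{k+1}:

  H_0: rank C_0 − rank ∂_1 = 8 − 5 = 3, and the invariant factors of ∂_1 are all 1, so H_0 ≅ Z^3.
  H_1: rank ker ∂_1 − rank ∂_2 = (7 − 5) − 1 = 1, and the invariant factors of ∂_2 are all 1, so H_1 ≅ Z.
  H_2: rank ker ∂_2 − rank ∂_3 = (1 − 1) − 0 = 0, and there is no ∂_3, so H_2 ≅ 0.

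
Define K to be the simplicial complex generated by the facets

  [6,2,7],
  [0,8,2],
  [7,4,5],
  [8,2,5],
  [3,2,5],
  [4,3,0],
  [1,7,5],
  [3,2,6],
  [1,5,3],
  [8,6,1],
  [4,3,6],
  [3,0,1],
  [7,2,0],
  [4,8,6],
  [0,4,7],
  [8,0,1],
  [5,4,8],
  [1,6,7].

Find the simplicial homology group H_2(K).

K has 9 vertices, 27 edges, 18 triangles.
rank ∂_2 = 17, rank ∂_3 = 0 ⇒ b_2 = 18 − 17 − 0 = 1. So H_2 ≅ Z.

H_2 = Z.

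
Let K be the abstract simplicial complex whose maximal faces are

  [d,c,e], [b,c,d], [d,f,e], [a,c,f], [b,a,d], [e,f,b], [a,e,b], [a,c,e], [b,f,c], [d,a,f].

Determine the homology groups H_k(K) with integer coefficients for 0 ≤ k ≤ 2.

K has 6 vertices, 15 edges, 10 triangles.
rank ∂_0 = 0, rank ∂_1 = 5 ⇒ b_0 = 6 − 0 − 5 = 1; all invariant factors of ∂_1 are 1 so no torsion. So H_0 = Z.
rank ∂_1 = 5, rank ∂_2 = 10 ⇒ b_1 = 15 − 5 − 10 = 0; ∂_2 has invariant factor(s) [2] giving torsion. So H_1 = Z/2.
rank ∂_2 = 10, rank ∂_3 = 0 ⇒ b_2 = 10 − 10 − 0 = 0. So H_2 = 0.

H_0 = Z,  H_1 = Z/2,  H_2 = 0.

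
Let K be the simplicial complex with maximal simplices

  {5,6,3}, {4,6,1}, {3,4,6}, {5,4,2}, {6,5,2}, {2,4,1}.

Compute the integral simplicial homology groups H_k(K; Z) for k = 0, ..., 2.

H_0 = Z,  H_1 = Z,  H_2 = 0.

K has 6 vertices, 12 edges, 6 triangles.
rank ∂_0 = 0, rank ∂_1 = 5 ⇒ b_0 = 6 − 0 − 5 = 1; all invariant factors of ∂_1 are 1 so no torsion. So H_0 ≅ Z.
rank ∂_1 = 5, rank ∂_2 = 6 ⇒ b_1 = 12 − 5 − 6 = 1; all invariant factors of ∂_2 are 1 so no torsion. So H_1 ≅ Z.
rank ∂_2 = 6, rank ∂_3 = 0 ⇒ b_2 = 6 − 6 − 0 = 0. So H_2 ≅ 0.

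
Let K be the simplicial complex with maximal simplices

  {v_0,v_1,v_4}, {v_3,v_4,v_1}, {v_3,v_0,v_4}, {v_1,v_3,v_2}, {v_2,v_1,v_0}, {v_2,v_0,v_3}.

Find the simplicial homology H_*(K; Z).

H_0 ≅ Z,  H_1 = 0,  H_2 ≅ Z.

Take the total order v_0 < v_1 < v_2 < v_3 < v_4 on the vertex set. Then K (dimension 2) consists of the simplices:

  0-simplices (5): [v_0], [v_1], [v_2], [v_3], [v_4]
  1-simplices (9): [v_0,v_1], [v_0,v_2], [v_0,v_3], [v_0,v_4], [v_1,v_2], [v_1,v_3], [v_1,v_4], [v_2,v_3], [v_3,v_4]
  2-simplices (6): [v_0,v_1,v_2], [v_0,v_1,v_4], [v_0,v_2,v_3], [v_0,v_3,v_4], [v_1,v_2,v_3], [v_1,v_3,v_4]

Hence C_0 ≅ Z^5, C_1 ≅ Z^9, C_2 ≅ Z^6.

Boundary ∂_1: C_1 → C_0 is given by ∂[p,q] = [q] − [p].
The 5×9 boundary matrix has rank 4 and Smith normal form diag(1,1,1,1).

Boundary ∂_2: C_2 → C_1 sends each 2-simplex [p,q,r] to [q,r] − [p,r] + [p,q]. For instance
  ∂[v_0,v_1,v_4] = [v_1,v_4] − [v_0,v_4] + [v_0,v_1],
  ∂[v_1,v_2,v_3] = [v_2,v_3] − [v_1,v_3] + [v_1,v_2].
This gives a 9×6 integer matrix of rank 5; reducing to Smith normal form yields diagonal entries (1,1,1,1,1).

Now H_k = ker ∂_k / im ∂_{k+1}, so:

  H_0: rank C_0 − rank ∂_1 = 5 − 4 = 1, and the invariant factors of ∂_1 are all 1, so H_0 ≅ Z.
  H_1: rank ker ∂_1 − rank ∂_2 = (9 − 4) − 5 = 0, and the invariant factors of ∂_2 are all 1, so H_1 ≅ 0.
  H_2: rank ker ∂_2 − rank ∂_3 = (6 − 5) − 0 = 1, and there is no ∂_3, so H_2 ≅ Z.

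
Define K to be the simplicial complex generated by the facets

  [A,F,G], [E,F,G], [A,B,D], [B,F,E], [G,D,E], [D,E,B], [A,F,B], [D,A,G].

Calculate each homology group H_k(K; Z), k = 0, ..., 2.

Order the vertices as A < B < D < E < F < G. Listing each simplex with vertices in this order, K has dimension 2 with simplices:

  0-simplices (6): A, B, D, E, F, G
  1-simplices (12): AB, AD, AF, AG, BD, BE, BF, DE, DG, EF, EG, FG
  2-simplices (8): ABD, ABF, ADG, AFG, BDE, BEF, DEG, EFG

Hence C_0 ≅ Z^6, C_1 ≅ Z^12, C_2 ≅ Z^8.

∂_1: C_1 → C_0 is given by ∂[p,q] = [q] − [p]. For instance
  ∂DE = E − D.
The 6×12 boundary matrix has rank 5 and Smith normal form diag(1,1,1,1,1).

Boundary ∂_2: C_2 → C_1 acts by ∂[p,q,r] = [q,r] − [p,r] + [p,q]. For instance
  ∂EFG = FG − EG + EF,
  ∂ABF = BF − AF + AB.
The resulting 12×8 matrix has rank 7, and its Smith normal form has invariant factors (1,1,1,1,1,1,1).

Now H_k = ker ∂_k / im ∂_{k+1}, so:

  H_0: rank C_0 − rank ∂_1 = 6 − 5 = 1, and the invariant factors of ∂_1 are all 1, so H_0 ≅ Z.
  H_1: rank ker ∂_1 − rank ∂_2 = (12 − 5) − 7 = 0, and the invariant factors of ∂_2 are all 1, so H_1 ≅ 0.
  H_2: rank ker ∂_2 − rank ∂_3 = (8 − 7) − 0 = 1, and there is no ∂_3, so H_2 ≅ Z.

(K is a triangulation of the 2-sphere S^2.)

H_0 ≅ Z,  H_1 = 0,  H_2 ≅ Z.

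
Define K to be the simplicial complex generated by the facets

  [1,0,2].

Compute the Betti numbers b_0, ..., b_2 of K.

b_0 = 1, b_1 = 0, b_2 = 0.

Take the total order 0 < 1 < 2 on the vertex set. Then K (dimension 2) consists of the simplices:

  0-simplices (3): [0], [1], [2]
  1-simplices (3): [0,1], [0,2], [1,2]
  2-simplices (1): [0,1,2]

Hence C_0 ≅ Z^3, C_1 ≅ Z^3, C_2 ≅ Z^1.

∂_1: C_1 → C_0 is given by ∂[p,q] = [q] − [p]. For instance
  ∂[0,1] = [1] − [0].
This gives a 3×3 integer matrix of rank 2; reducing to Smith normal form yields diagonal entries (1,1).

∂_2: C_2 → C_1 acts by ∂[p,q,r] = [q,r] − [p,r] + [p,q]. For instance
  ∂[0,1,2] = [1,2] − [0,2] + [0,1].
The resulting 3×1 matrix has rank 1, and its Smith normal form has invariant factors (1).

Reading off H_k = ker ∂_k / im ∂_{k+1}:

  H_0: rank C_0 − rank ∂_1 = 3 − 2 = 1, and the invariant factors of ∂_1 are all 1, so H_0 = Z.
  H_1: rank ker ∂_1 − rank ∂_2 = (3 − 2) − 1 = 0, and the invariant factors of ∂_2 are all 1, so H_1 = 0.
  H_2: rank ker ∂_2 − rank ∂_3 = (1 − 1) − 0 = 0, and there is no ∂_3, so H_2 = 0.

Hence the Betti numbers are b_0 = 1, b_1 = 0, b_2 = 0.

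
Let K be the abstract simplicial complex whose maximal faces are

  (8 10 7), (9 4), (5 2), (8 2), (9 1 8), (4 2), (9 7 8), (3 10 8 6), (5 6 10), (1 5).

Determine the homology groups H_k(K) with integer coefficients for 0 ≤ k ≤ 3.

Take the total order 1 < 2 < 3 < 4 < 5 < 6 < 7 < 8 < 9 < 10 on the vertex set. Then K (dimension 3) consists of the simplices:

  0-simplices (10): [1], [2], [3], [4], [5], [6], [7], [8], [9], [10]
  1-simplices (19): [1,5], [1,8], [1,9], [2,4], [2,5], [2,8], [3,6], [3,8], [3,10], [4,9], [5,6], [5,10], [6,8], [6,10], [7,8], [7,9], [7,10], [8,9], [8,10]
  2-simplices (8): [1,8,9], [3,6,8], [3,6,10], [3,8,10], [5,6,10], [6,8,10], [7,8,9], [7,8,10]
  3-simplices (1): [3,6,8,10]

Hence C_0 ≅ Z^10, C_1 ≅ Z^19, C_2 ≅ Z^8, C_3 ≅ Z^1.

Boundary ∂_1: C_1 → C_0 maps an edge to its endpoints' difference, ∂[p,q] = q − p. For instance
  ∂[3,10] = [10] − [3].
The resulting 10×19 matrix has rank 9, and its Smith normal form has invariant factors (1,1,1,1,1,1,1,1,1).

∂_2: C_2 → C_1 maps a triangle to the signed sum of its edges. For instance
  ∂[1,8,9] = [8,9] − [1,9] + [1,8],
  ∂[7,8,10] = [8,10] − [7,10] + [7,8].
The resulting 19×8 matrix has rank 7, and its Smith normal form has invariant factors (1,1,1,1,1,1,1).

∂_3: C_3 → C_2 sends each 3-simplex σ to the alternating sum Σ_i (−1)^i (σ with its i-th vertex removed). For instance
  ∂[3,6,8,10] = [6,8,10] − [3,8,10] + [3,6,10] − [3,6,8].
This gives a 8×1 integer matrix of rank 1; reducing to Smith normal form yields diagonal entries (1).

From H_k ≅ ker(∂_k) / im(∂_{k+1}) we obtain:

  H_0: rank C_0 − rank ∂_1 = 10 − 9 = 1, and the invariant factors of ∂_1 are all 1, so H_0 ≅ Z.
  H_1: rank ker ∂_1 − rank ∂_2 = (19 − 9) − 7 = 3, and the invariant factors of ∂_2 are all 1, so H_1 ≅ Z^3.
  H_2: rank ker ∂_2 − rank ∂_3 = (8 − 7) − 1 = 0, and the invariant factors of ∂_3 are all 1, so H_2 ≅ 0.
  H_3: rank ker ∂_3 − rank ∂_4 = (1 − 1) − 0 = 0, and there is no ∂_4, so H_3 ≅ 0.

As a check, the Euler characteristic is 10 − 19 + 8 − 1 = -2, which agrees with 1 − 3 + 0 − 0 = -2.

H_0 ≅ Z,  H_1 ≅ Z^3,  H_2 = 0,  H_3 = 0.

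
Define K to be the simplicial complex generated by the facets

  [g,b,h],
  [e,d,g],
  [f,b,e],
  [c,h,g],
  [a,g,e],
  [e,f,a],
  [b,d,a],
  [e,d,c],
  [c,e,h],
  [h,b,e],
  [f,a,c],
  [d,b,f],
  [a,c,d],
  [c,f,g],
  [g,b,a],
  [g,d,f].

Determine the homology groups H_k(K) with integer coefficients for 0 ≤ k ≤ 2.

Fix the vertex order a < b < c < d < e < f < g < h and write every simplex with vertices in increasing order. Then dim K = 2 and the simplices of K are:

  0-simplices (8): a, b, c, d, e, f, g, h
  1-simplices (24): ab, ac, ad, ae, af, ag, bd, be, bf, bg, bh, cd, ce, cf, cg, ch, de, df, dg, ef, eg, eh, fg, gh
  2-simplices (16): abd, abg, acd, acf, aef, aeg, bdf, bef, beh, bgh, cde, ceh, cfg, cgh, deg, dfg

so the chain groups are C_0 ≅ Z^8, C_1 ≅ Z^24, C_2 ≅ Z^16.

Boundary ∂_1: C_1 → C_0 sends each edge [p,q] (with p < q) to q − p.
This gives a 8×24 integer matrix of rank 7; reducing to Smith normal form yields diagonal entries (1,1,1,1,1,1,1).

Boundary ∂_2: C_2 → C_1 acts by ∂[p,q,r] = [q,r] − [p,r] + [p,q]. For instance
  ∂abg = bg − ag + ab,
  ∂beh = eh − bh + be.
This gives a 24×16 integer matrix of rank 15; reducing to Smith normal form yields diagonal entries (1,1,1,1,1,1,1,1,1,1,1,1,1,1,1).

Reading off H_k = ker ∂_k / im ∂_{k+1}:

  H_0: rank C_0 − rank ∂_1 = 8 − 7 = 1, and the invariant factors of ∂_1 are all 1, so H_0 = Z.
  H_1: rank ker ∂_1 − rank ∂_2 = (24 − 7) − 15 = 2, and the invariant factors of ∂_2 are all 1, so H_1 = Z^2.
  H_2: rank ker ∂_2 − rank ∂_3 = (16 − 15) − 0 = 1, and there is no ∂_3, so H_2 = Z.

(K is a triangulation of the torus T^2.)

H_0 ≅ Z,  H_1 ≅ Z^2,  H_2 ≅ Z.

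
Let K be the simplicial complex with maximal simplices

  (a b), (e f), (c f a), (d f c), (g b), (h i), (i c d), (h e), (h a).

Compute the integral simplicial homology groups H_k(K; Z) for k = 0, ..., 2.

Order the vertices as a < b < c < d < e < f < g < h < i. Listing each simplex with vertices in this order, K has dimension 2 with simplices:

  0-simplices (9): a, b, c, d, e, f, g, h, i
  1-simplices (13): ab, ac, af, ah, bg, cd, cf, ci, df, di, ef, eh, hi
  2-simplices (3): acf, cdf, cdi

Hence C_0 ≅ Z^9, C_1 ≅ Z^13, C_2 ≅ Z^3.

Boundary ∂_1: C_1 → C_0 sends each edge [p,q] (with p < q) to q − p.
The resulting 9×13 matrix has rank 8, and its Smith normal form has invariant factors (1,1,1,1,1,1,1,1).

The boundary map ∂_2: C_2 → C_1 maps a triangle to the signed sum of its edges. For instance
  ∂cdf = df − cf + cd,
  ∂cdi = di − ci + cd.
The resulting 13×3 matrix has rank 3, and its Smith normal form has invariant factors (1,1,1).

From H_k ≅ ker(∂_k) / im(∂_{k+1}) we obtain:

  H_0: rank C_0 − rank ∂_1 = 9 − 8 = 1, and the invariant factors of ∂_1 are all 1, so H_0 ≅ Z.
  H_1: rank ker ∂_1 − rank ∂_2 = (13 − 8) − 3 = 2, and the invariant factors of ∂_2 are all 1, so H_1 ≅ Z^2.
  H_2: rank ker ∂_2 − rank ∂_3 = (3 − 3) − 0 = 0, and there is no ∂_3, so H_2 ≅ 0.

H_0 = Z,  H_1 = Z^2,  H_2 = 0.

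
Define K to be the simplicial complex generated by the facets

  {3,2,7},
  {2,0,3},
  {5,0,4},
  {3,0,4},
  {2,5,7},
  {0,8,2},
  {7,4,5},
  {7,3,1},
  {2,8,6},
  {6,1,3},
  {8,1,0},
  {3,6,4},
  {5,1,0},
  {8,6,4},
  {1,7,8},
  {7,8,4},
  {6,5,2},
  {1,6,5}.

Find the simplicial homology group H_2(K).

H_2 = Z.

K has 9 vertices, 27 edges, 18 triangles.
rank ∂_2 = 17, rank ∂_3 = 0 ⇒ b_2 = 18 − 17 − 0 = 1. So H_2 ≅ Z.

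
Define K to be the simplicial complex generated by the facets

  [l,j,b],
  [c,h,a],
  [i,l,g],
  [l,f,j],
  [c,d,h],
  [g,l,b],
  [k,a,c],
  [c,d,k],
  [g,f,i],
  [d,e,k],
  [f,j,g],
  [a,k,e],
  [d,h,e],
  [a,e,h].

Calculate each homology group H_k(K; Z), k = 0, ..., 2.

H_0 ≅ Z^2,  H_1 ≅ Z,  H_2 ≅ Z.

Order the vertices as a < b < c < d < e < f < g < h < i < j < k < l. Listing each simplex with vertices in this order, K has dimension 2 with simplices:

  0-simplices (12): a, b, c, d, e, f, g, h, i, j, k, l
  1-simplices (24): ac, ae, ah, ak, bg, bj, bl, cd, ch, ck, de, dh, dk, eh, ek, fg, fi, fj, fl, gi, gj, gl, il, jl
  2-simplices (14): ach, ack, aeh, aek, bgl, bjl, cdh, cdk, deh, dek, fgi, fgj, fjl, gil

so the chain groups are C_0 ≅ Z^12, C_1 ≅ Z^24, C_2 ≅ Z^14.

The boundary map ∂_1: C_1 → C_0 sends each edge [p,q] (with p < q) to q − p.
The resulting 12×24 matrix has rank 10, and its Smith normal form has invariant factors (1,1,1,1,1,1,1,1,1,1).

The boundary map ∂_2: C_2 → C_1 sends each 2-simplex [p,q,r] to [q,r] − [p,r] + [p,q]. For instance
  ∂cdh = dh − ch + cd,
  ∂ack = ck − ak + ac.
As a 24×14 matrix over Z this has rank 13, with invariant factors (1,1,1,1,1,1,1,1,1,1,1,1,1).

From H_k ≅ ker(∂_k) / im(∂_{k+1}) we obtain:

  H_0: rank C_0 − rank ∂_1 = 12 − 10 = 2, and the invariant factors of ∂_1 are all 1, so H_0 = Z^2.
  H_1: rank ker ∂_1 − rank ∂_2 = (24 − 10) − 13 = 1, and the invariant factors of ∂_2 are all 1, so H_1 = Z.
  H_2: rank ker ∂_2 − rank ∂_3 = (14 − 13) − 0 = 1, and there is no ∂_3, so H_2 = Z.

As a check, the Euler characteristic is 12 − 24 + 14 = 2, which agrees with 2 − 1 + 1 = 2.
(K is a triangulation of the disjoint union of the 2-sphere S^2 and the cylinder S^1 x I.)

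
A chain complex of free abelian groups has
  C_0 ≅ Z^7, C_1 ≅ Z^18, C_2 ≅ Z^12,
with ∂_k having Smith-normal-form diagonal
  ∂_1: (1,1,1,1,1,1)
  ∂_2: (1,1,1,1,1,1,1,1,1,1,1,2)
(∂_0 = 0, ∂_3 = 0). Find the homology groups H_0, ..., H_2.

H_0: b_0 = 7 − 0 − 6 = 1; torsion from ∂_1 factors > 1: none. So H_0 = Z.
H_1: b_1 = 18 − 6 − 12 = 0; torsion from ∂_2 factors > 1: [2]. So H_1 = Z/2Z.
H_2: b_2 = 12 − 12 − 0 = 0; torsion from ∂_3 factors > 1: none. So H_2 = 0.

H_0 = Z,  H_1 = Z/2Z,  H_2 = 0.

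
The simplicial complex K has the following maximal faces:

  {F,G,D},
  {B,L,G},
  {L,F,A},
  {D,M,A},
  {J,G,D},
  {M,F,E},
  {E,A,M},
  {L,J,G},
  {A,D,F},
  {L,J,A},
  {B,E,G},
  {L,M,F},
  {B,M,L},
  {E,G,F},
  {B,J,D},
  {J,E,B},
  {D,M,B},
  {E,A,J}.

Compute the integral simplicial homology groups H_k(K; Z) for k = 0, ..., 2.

H_0 = Z,  H_1 = Z × Z/2,  H_2 = 0.

Order the vertices as A < B < D < E < F < G < J < L < M. Listing each simplex with vertices in this order, K has dimension 2 with simplices:

  0-simplices (9): A, B, D, E, F, G, J, L, M
  1-simplices (27): AD, AE, AF, AJ, AL, AM, BD, BE, BG, BJ, BL, BM, DF, DG, DJ, DM, EF, EG, EJ, EM, FG, FL, FM, GJ, GL, JL, LM
  2-simplices (18): ADF, ADM, AEJ, AEM, AFL, AJL, BDJ, BDM, BEG, BEJ, BGL, BLM, DFG, DGJ, EFG, EFM, FLM, GJL

giving chain groups C_0 ≅ Z^9, C_1 ≅ Z^27, C_2 ≅ Z^18.

∂_1: C_1 → C_0 is given by ∂[p,q] = [q] − [p]. For instance
  ∂FG = G − F.
As a 9×27 matrix over Z this has rank 8, with invariant factors (1,1,1,1,1,1,1,1).

∂_2: C_2 → C_1 maps a triangle to the signed sum of its edges. For instance
  ∂ADF = DF − AF + AD,
  ∂AEJ = EJ − AJ + AE.
The resulting 27×18 matrix has rank 18, and its Smith normal form has invariant factors (1,1,1,1,1,1,1,1,1,1,1,1,1,1,1,1,1,2).

Now H_k = ker ∂_k / im ∂_{k+1}, so:

  H_0: rank C_0 − rank ∂_1 = 9 − 8 = 1, and the invariant factors of ∂_1 are all 1, so H_0 = Z.
  H_1: rank ker ∂_1 − rank ∂_2 = (27 − 8) − 18 = 1, and ∂_2 has invariant factor 2 > 1, so H_1 = Z × Z/2.
  H_2: rank ker ∂_2 − rank ∂_3 = (18 − 18) − 0 = 0, and there is no ∂_3, so H_2 = 0.

As a check, the Euler characteristic is 9 − 27 + 18 = 0, which agrees with 1 − 1 + 0 = 0.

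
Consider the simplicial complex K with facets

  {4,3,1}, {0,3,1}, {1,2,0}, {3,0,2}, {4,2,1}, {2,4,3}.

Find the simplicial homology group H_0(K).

Fix the vertex order 0 < 1 < 2 < 3 < 4 and write every simplex with vertices in increasing order. Then dim K = 2 and the simplices of K are:

  0-simplices (5): [0], [1], [2], [3], [4]
  1-simplices (9): [0,1], [0,2], [0,3], [1,2], [1,3], [1,4], [2,3], [2,4], [3,4]
  2-simplices (6): [0,1,2], [0,1,3], [0,2,3], [1,2,4], [1,3,4], [2,3,4]

giving chain groups C_0 ≅ Z^5, C_1 ≅ Z^9, C_2 ≅ Z^6.

The boundary map ∂_1: C_1 → C_0 is given by ∂[p,q] = [q] − [p]. For instance
  ∂[2,4] = [4] − [2].
As a 5×9 matrix over Z this has rank 4, with invariant factors (1,1,1,1).

The boundary map ∂_2: C_2 → C_1 acts by ∂[p,q,r] = [q,r] − [p,r] + [p,q]. For instance
  ∂[1,2,4] = [2,4] − [1,4] + [1,2],
  ∂[0,2,3] = [2,3] − [0,3] + [0,2].
The resulting 9×6 matrix has rank 5, and its Smith normal form has invariant factors (1,1,1,1,1).

Now H_k = ker ∂_k / im ∂_{k+1}, so:

  H_0: rank C_0 − rank ∂_1 = 5 − 4 = 1, and the invariant factors of ∂_1 are all 1, so H_0 ≅ Z.

H_0 ≅ Z.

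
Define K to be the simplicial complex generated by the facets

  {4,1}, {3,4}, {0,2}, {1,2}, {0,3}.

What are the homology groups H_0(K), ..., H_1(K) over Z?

H_0 ≅ Z,  H_1 ≅ Z.

Fix the vertex order 0 < 1 < 2 < 3 < 4 and write every simplex with vertices in increasing order. Then dim K = 1 and the simplices of K are:

  0-simplices (5): [0], [1], [2], [3], [4]
  1-simplices (5): [0,2], [0,3], [1,2], [1,4], [3,4]

Hence C_0 ≅ Z^5, C_1 ≅ Z^5.

∂_1: C_1 → C_0 is given by ∂[p,q] = [q] − [p]. For instance
  ∂[3,4] = [4] − [3].
The 5×5 boundary matrix has rank 4 and Smith normal form diag(1,1,1,1).

Now H_k = ker ∂_k / im ∂_{k+1}, so:

  H_0: rank C_0 − rank ∂_1 = 5 − 4 = 1, and the invariant factors of ∂_1 are all 1, so H_0 = Z.
  H_1: rank ker ∂_1 − rank ∂_2 = (5 − 4) − 0 = 1, and there is no ∂_2, so H_1 = Z.

As a check, the Euler characteristic is 5 − 5 = 0, which agrees with 1 − 1 = 0.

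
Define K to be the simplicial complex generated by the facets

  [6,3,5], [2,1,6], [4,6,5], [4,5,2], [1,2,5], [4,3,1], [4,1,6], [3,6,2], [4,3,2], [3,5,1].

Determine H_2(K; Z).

H_2 ≅ 0.

We work with the vertex ordering 1 < 2 < 3 < 4 < 5 < 6. The simplices of K, each written with vertices in increasing order, are:

  0-simplices (6): [1], [2], [3], [4], [5], [6]
  1-simplices (15): [1,2], [1,3], [1,4], [1,5], [1,6], [2,3], [2,4], [2,5], [2,6], [3,4], [3,5], [3,6], [4,5], [4,6], [5,6]
  2-simplices (10): [1,2,5], [1,2,6], [1,3,4], [1,3,5], [1,4,6], [2,3,4], [2,3,6], [2,4,5], [3,5,6], [4,5,6]

so the chain groups are C_0 ≅ Z^6, C_1 ≅ Z^15, C_2 ≅ Z^10.

∂_1: C_1 → C_0 maps an edge to its endpoints' difference, ∂[p,q] = q − p. For instance
  ∂[3,5] = [5] − [3].
This gives a 6×15 integer matrix of rank 5; reducing to Smith normal form yields diagonal entries (1,1,1,1,1).

Boundary ∂_2: C_2 → C_1 sends each 2-simplex [p,q,r] to [q,r] − [p,r] + [p,q]. For instance
  ∂[1,4,6] = [4,6] − [1,6] + [1,4],
  ∂[1,2,6] = [2,6] − [1,6] + [1,2].
The resulting 15×10 matrix has rank 10, and its Smith normal form has invariant factors (1,1,1,1,1,1,1,1,1,2).

Reading off H_k = ker ∂_k / im ∂_{k+1}:

  H_2: rank ker ∂_2 − rank ∂_3 = (10 − 10) − 0 = 0, and there is no ∂_3, so H_2 = 0.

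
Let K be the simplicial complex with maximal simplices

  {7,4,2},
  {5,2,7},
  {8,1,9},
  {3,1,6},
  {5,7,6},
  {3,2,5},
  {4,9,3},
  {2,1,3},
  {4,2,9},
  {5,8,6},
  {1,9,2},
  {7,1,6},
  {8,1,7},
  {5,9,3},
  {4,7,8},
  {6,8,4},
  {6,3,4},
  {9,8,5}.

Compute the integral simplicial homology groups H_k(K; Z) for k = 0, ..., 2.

H_0 = Z,  H_1 = Z ⊕ Z_2,  H_2 = 0.

Fix the vertex order 1 < 2 < 3 < 4 < 5 < 6 < 7 < 8 < 9 and write every simplex with vertices in increasing order. Then dim K = 2 and the simplices of K are:

  0-simplices (9): [1], [2], [3], [4], [5], [6], [7], [8], [9]
  1-simplices (27): (27 of them)
  2-simplices (18): [1,2,3], [1,2,9], [1,3,6], [1,6,7], [1,7,8], [1,8,9], [2,3,5], [2,4,7], [2,4,9], [2,5,7], [3,4,6], [3,4,9], [3,5,9], [4,6,8], [4,7,8], [5,6,7], [5,6,8], [5,8,9]

Hence C_0 ≅ Z^9, C_1 ≅ Z^27, C_2 ≅ Z^18.

The boundary map ∂_1: C_1 → C_0 sends each edge [p,q] (with p < q) to q − p. For instance
  ∂[5,6] = [6] − [5].
This gives a 9×27 integer matrix of rank 8; reducing to Smith normal form yields diagonal entries (1,1,1,1,1,1,1,1).

∂_2: C_2 → C_1 sends each 2-simplex [p,q,r] to [q,r] − [p,r] + [p,q]. For instance
  ∂[4,6,8] = [6,8] − [4,8] + [4,6],
  ∂[2,5,7] = [5,7] − [2,7] + [2,5].
As a 27×18 matrix over Z this has rank 18, with invariant factors (1,1,1,1,1,1,1,1,1,1,1,1,1,1,1,1,1,2).

Now H_k = ker ∂_k / im ∂_{k+1}, so:

  H_0: rank C_0 − rank ∂_1 = 9 − 8 = 1, and the invariant factors of ∂_1 are all 1, so H_0 ≅ Z.
  H_1: rank ker ∂_1 − rank ∂_2 = (27 − 8) − 18 = 1, and ∂_2 has invariant factor 2 > 1, so H_1 ≅ Z ⊕ Z_2.
  H_2: rank ker ∂_2 − rank ∂_3 = (18 − 18) − 0 = 0, and there is no ∂_3, so H_2 ≅ 0.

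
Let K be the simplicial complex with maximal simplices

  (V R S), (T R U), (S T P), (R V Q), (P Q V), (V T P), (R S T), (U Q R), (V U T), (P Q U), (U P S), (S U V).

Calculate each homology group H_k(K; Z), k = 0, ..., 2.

H_0 ≅ Z,  H_1 ≅ Z_2,  H_2 = 0.

We work with the vertex ordering P < Q < R < S < T < U < V. The simplices of K, each written with vertices in increasing order, are:

  0-simplices (7): P, Q, R, S, T, U, V
  1-simplices (18): PQ, PS, PT, PU, PV, QR, QU, QV, RS, RT, RU, RV, ST, SU, SV, TU, TV, UV
  2-simplices (12): PQU, PQV, PST, PSU, PTV, QRU, QRV, RST, RSV, RTU, SUV, TUV

Hence C_0 ≅ Z^7, C_1 ≅ Z^18, C_2 ≅ Z^12.

The boundary map ∂_1: C_1 → C_0 is given by ∂[p,q] = [q] − [p].
As a 7×18 matrix over Z this has rank 6, with invariant factors (1,1,1,1,1,1).

∂_2: C_2 → C_1 acts by ∂[p,q,r] = [q,r] − [p,r] + [p,q]. For instance
  ∂QRU = RU − QU + QR,
  ∂RTU = TU − RU + RT.
As a 18×12 matrix over Z this has rank 12, with invariant factors (1,1,1,1,1,1,1,1,1,1,1,2).

From H_k ≅ ker(∂_k) / im(∂_{k+1}) we obtain:

  H_0: rank C_0 − rank ∂_1 = 7 − 6 = 1, and the invariant factors of ∂_1 are all 1, so H_0 = Z.
  H_1: rank ker ∂_1 − rank ∂_2 = (18 − 6) − 12 = 0, and ∂_2 has invariant factor 2 > 1, so H_1 = Z_2.
  H_2: rank ker ∂_2 − rank ∂_3 = (12 − 12) − 0 = 0, and there is no ∂_3, so H_2 = 0.

As a check, the Euler characteristic is 7 − 18 + 12 = 1, which agrees with 1 − 0 + 0 = 1.
(K is a triangulation of the real projective plane RP^2.)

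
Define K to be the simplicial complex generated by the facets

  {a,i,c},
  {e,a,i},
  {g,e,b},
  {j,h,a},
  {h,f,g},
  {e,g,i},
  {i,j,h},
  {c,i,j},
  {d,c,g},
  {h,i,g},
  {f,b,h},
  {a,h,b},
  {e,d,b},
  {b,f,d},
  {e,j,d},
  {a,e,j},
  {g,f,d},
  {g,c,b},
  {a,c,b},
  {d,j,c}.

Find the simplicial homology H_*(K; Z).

Fix the vertex order a < b < c < d < e < f < g < h < i < j and write every simplex with vertices in increasing order. Then dim K = 2 and the simplices of K are:

  0-simplices (10): a, b, c, d, e, f, g, h, i, j
  1-simplices (30): ab, ac, ae, ah, ai, aj, bc, bd, be, bf, bg, bh, cd, cg, ci, cj, de, df, dg, dj, eg, ei, ej, fg, fh, gh, gi, hi, hj, ij
  2-simplices (20): abc, abh, aci, aei, aej, ahj, bcg, bde, bdf, beg, bfh, cdg, cdj, cij, dej, dfg, egi, fgh, ghi, hij

so the chain groups are C_0 ≅ Z^10, C_1 ≅ Z^30, C_2 ≅ Z^20.

∂_1: C_1 → C_0 maps an edge to its endpoints' difference, ∂[p,q] = q − p.
This gives a 10×30 integer matrix of rank 9; reducing to Smith normal form yields diagonal entries (1,1,1,1,1,1,1,1,1).

The boundary map ∂_2: C_2 → C_1 acts by ∂[p,q,r] = [q,r] − [p,r] + [p,q]. For instance
  ∂abc = bc − ac + ab,
  ∂ghi = hi − gi + gh.
The 30×20 boundary matrix has rank 20 and Smith normal form diag(1,1,1,1,1,1,1,1,1,1,1,1,1,1,1,1,1,1,1,2).

From H_k ≅ ker(∂_k) / im(∂_{k+1}) we obtain:

  H_0: rank C_0 − rank ∂_1 = 10 − 9 = 1, and the invariant factors of ∂_1 are all 1, so H_0 = Z.
  H_1: rank ker ∂_1 − rank ∂_2 = (30 − 9) − 20 = 1, and ∂_2 has invariant factor 2 > 1, so H_1 = Z × Z/2.
  H_2: rank ker ∂_2 − rank ∂_3 = (20 − 20) − 0 = 0, and there is no ∂_3, so H_2 = 0.

H_0 = Z,  H_1 = Z × Z/2,  H_2 = 0.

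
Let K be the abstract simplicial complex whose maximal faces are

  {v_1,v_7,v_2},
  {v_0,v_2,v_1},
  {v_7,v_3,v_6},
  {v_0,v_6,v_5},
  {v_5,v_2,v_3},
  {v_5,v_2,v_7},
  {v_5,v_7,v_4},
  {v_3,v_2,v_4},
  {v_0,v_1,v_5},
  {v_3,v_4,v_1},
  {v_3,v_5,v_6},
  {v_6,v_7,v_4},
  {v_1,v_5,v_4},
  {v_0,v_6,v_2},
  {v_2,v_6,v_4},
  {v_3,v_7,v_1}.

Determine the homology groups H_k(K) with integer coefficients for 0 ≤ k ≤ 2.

H_0 = Z,  H_1 = Z^2,  H_2 = Z.

Fix the vertex order v_0 < v_1 < v_2 < v_3 < v_4 < v_5 < v_6 < v_7 and write every simplex with vertices in increasing order. Then dim K = 2 and the simplices of K are:

  0-simplices (8): [v_0], [v_1], [v_2], [v_3], [v_4], [v_5], [v_6], [v_7]
  1-simplices (24): (24 of them)
  2-simplices (16): (16 of them)

so the chain groups are C_0 ≅ Z^8, C_1 ≅ Z^24, C_2 ≅ Z^16.

∂_1: C_1 → C_0 sends each edge [p,q] (with p < q) to q − p. For instance
  ∂[v_0,v_6] = [v_6] − [v_0].
The resulting 8×24 matrix has rank 7, and its Smith normal form has invariant factors (1,1,1,1,1,1,1).

The boundary map ∂_2: C_2 → C_1 sends each 2-simplex [p,q,r] to [q,r] − [p,r] + [p,q]. For instance
  ∂[v_0,v_1,v_2] = [v_1,v_2] − [v_0,v_2] + [v_0,v_1],
  ∂[v_2,v_3,v_5] = [v_3,v_5] − [v_2,v_5] + [v_2,v_3].
This gives a 24×16 integer matrix of rank 15; reducing to Smith normal form yields diagonal entries (1,1,1,1,1,1,1,1,1,1,1,1,1,1,1).

Computing H_k = (kernel of ∂_k) / (image of ∂_{k+1}):

  H_0: rank C_0 − rank ∂_1 = 8 − 7 = 1, and the invariant factors of ∂_1 are all 1, so H_0 = Z.
  H_1: rank ker ∂_1 − rank ∂_2 = (24 − 7) − 15 = 2, and the invariant factors of ∂_2 are all 1, so H_1 = Z^2.
  H_2: rank ker ∂_2 − rank ∂_3 = (16 − 15) − 0 = 1, and there is no ∂_3, so H_2 = Z.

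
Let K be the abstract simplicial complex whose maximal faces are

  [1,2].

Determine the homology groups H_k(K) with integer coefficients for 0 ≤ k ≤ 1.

K has 2 vertices, 1 edge.
rank ∂_0 = 0, rank ∂_1 = 1 ⇒ b_0 = 2 − 0 − 1 = 1; all invariant factors of ∂_1 are 1 so no torsion. So H_0 = Z.
rank ∂_1 = 1, rank ∂_2 = 0 ⇒ b_1 = 1 − 1 − 0 = 0. So H_1 = 0.

H_0 = Z,  H_1 = 0.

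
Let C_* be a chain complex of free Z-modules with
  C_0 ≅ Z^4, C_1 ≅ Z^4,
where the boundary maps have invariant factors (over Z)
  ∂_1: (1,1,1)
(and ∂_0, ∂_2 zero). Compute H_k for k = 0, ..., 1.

H_0 ≅ Z,  H_1 ≅ Z.

H_0: b_0 = 4 − 0 − 3 = 1; torsion from ∂_1 factors > 1: none. So H_0 ≅ Z.
H_1: b_1 = 4 − 3 − 0 = 1; torsion from ∂_2 factors > 1: none. So H_1 ≅ Z.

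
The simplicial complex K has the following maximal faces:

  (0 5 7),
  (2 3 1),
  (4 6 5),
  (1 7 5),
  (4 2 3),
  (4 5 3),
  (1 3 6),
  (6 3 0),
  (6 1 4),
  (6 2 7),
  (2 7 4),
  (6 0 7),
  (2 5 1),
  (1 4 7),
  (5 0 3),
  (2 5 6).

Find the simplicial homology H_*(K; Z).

H_0 ≅ Z,  H_1 ≅ Z^2,  H_2 ≅ Z.

We work with the vertex ordering 0 < 1 < 2 < 3 < 4 < 5 < 6 < 7. The simplices of K, each written with vertices in increasing order, are:

  0-simplices (8): [0], [1], [2], [3], [4], [5], [6], [7]
  1-simplices (24): (24 of them)
  2-simplices (16): [0,3,5], [0,3,6], [0,5,7], [0,6,7], [1,2,3], [1,2,5], [1,3,6], [1,4,6], [1,4,7], [1,5,7], [2,3,4], [2,4,7], [2,5,6], [2,6,7], [3,4,5], [4,5,6]

so the chain groups are C_0 ≅ Z^8, C_1 ≅ Z^24, C_2 ≅ Z^16.

∂_1: C_1 → C_0 sends each edge [p,q] (with p < q) to q − p.
This gives a 8×24 integer matrix of rank 7; reducing to Smith normal form yields diagonal entries (1,1,1,1,1,1,1).

The boundary map ∂_2: C_2 → C_1 acts by ∂[p,q,r] = [q,r] − [p,r] + [p,q]. For instance
  ∂[2,3,4] = [3,4] − [2,4] + [2,3],
  ∂[2,6,7] = [6,7] − [2,7] + [2,6].
The 24×16 boundary matrix has rank 15 and Smith normal form diag(1,1,1,1,1,1,1,1,1,1,1,1,1,1,1).

From H_k ≅ ker(∂_k) / im(∂_{k+1}) we obtain:

  H_0: rank C_0 − rank ∂_1 = 8 − 7 = 1, and the invariant factors of ∂_1 are all 1, so H_0 = Z.
  H_1: rank ker ∂_1 − rank ∂_2 = (24 − 7) − 15 = 2, and the invariant factors of ∂_2 are all 1, so H_1 = Z^2.
  H_2: rank ker ∂_2 − rank ∂_3 = (16 − 15) − 0 = 1, and there is no ∂_3, so H_2 = Z.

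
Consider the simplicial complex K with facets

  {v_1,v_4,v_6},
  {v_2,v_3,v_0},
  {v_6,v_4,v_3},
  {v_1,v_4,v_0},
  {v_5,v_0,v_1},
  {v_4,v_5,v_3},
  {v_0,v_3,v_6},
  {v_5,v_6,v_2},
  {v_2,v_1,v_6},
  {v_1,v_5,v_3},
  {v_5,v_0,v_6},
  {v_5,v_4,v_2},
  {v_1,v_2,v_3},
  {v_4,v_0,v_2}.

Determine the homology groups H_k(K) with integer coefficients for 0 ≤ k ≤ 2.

H_0 ≅ Z,  H_1 ≅ Z^2,  H_2 ≅ Z.

We work with the vertex ordering v_0 < v_1 < v_2 < v_3 < v_4 < v_5 < v_6. The simplices of K, each written with vertices in increasing order, are:

  0-simplices (7): [v_0], [v_1], [v_2], [v_3], [v_4], [v_5], [v_6]
  1-simplices (21): (21 of them)
  2-simplices (14): (14 of them)

giving chain groups C_0 ≅ Z^7, C_1 ≅ Z^21, C_2 ≅ Z^14.

Boundary ∂_1: C_1 → C_0 is given by ∂[p,q] = [q] − [p]. For instance
  ∂[v_5,v_6] = [v_6] − [v_5].
The 7×21 boundary matrix has rank 6 and Smith normal form diag(1,1,1,1,1,1).

The boundary map ∂_2: C_2 → C_1 sends each 2-simplex [p,q,r] to [q,r] − [p,r] + [p,q]. For instance
  ∂[v_3,v_4,v_6] = [v_4,v_6] − [v_3,v_6] + [v_3,v_4],
  ∂[v_1,v_2,v_3] = [v_2,v_3] − [v_1,v_3] + [v_1,v_2].
The resulting 21×14 matrix has rank 13, and its Smith normal form has invariant factors (1,1,1,1,1,1,1,1,1,1,1,1,1).

From H_k ≅ ker(∂_k) / im(∂_{k+1}) we obtain:

  H_0: rank C_0 − rank ∂_1 = 7 − 6 = 1, and the invariant factors of ∂_1 are all 1, so H_0 = Z.
  H_1: rank ker ∂_1 − rank ∂_2 = (21 − 6) − 13 = 2, and the invariant factors of ∂_2 are all 1, so H_1 = Z^2.
  H_2: rank ker ∂_2 − rank ∂_3 = (14 − 13) − 0 = 1, and there is no ∂_3, so H_2 = Z.

As a check, the Euler characteristic is 7 − 21 + 14 = 0, which agrees with 1 − 2 + 1 = 0.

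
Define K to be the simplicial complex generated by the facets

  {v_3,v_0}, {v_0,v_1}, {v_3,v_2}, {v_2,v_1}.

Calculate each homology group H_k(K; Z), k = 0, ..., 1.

We work with the vertex ordering v_0 < v_1 < v_2 < v_3. The simplices of K, each written with vertices in increasing order, are:

  0-simplices (4): [v_0], [v_1], [v_2], [v_3]
  1-simplices (4): [v_0,v_1], [v_0,v_3], [v_1,v_2], [v_2,v_3]

giving chain groups C_0 ≅ Z^4, C_1 ≅ Z^4.

Boundary ∂_1: C_1 → C_0 is given by ∂[p,q] = [q] − [p]. For instance
  ∂[v_0,v_1] = [v_1] − [v_0].
The 4×4 boundary matrix has rank 3 and Smith normal form diag(1,1,1).

Now H_k = ker ∂_k / im ∂_{k+1}, so:

  H_0: rank C_0 − rank ∂_1 = 4 − 3 = 1, and the invariant factors of ∂_1 are all 1, so H_0 ≅ Z.
  H_1: rank ker ∂_1 − rank ∂_2 = (4 − 3) − 0 = 1, and there is no ∂_2, so H_1 ≅ Z.

As a check, the Euler characteristic is 4 − 4 = 0, which agrees with 1 − 1 = 0.
(K is a triangulation of the circle S^1.)

H_0 ≅ Z,  H_1 ≅ Z.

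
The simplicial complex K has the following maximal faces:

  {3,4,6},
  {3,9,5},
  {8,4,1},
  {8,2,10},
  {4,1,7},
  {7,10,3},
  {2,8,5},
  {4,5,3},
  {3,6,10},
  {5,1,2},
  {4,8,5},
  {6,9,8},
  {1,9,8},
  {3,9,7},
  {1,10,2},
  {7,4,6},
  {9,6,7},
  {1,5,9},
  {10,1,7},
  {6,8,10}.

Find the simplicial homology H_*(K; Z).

H_0 = Z,  H_1 = Z ⊕ Z_2,  H_2 = 0.

K has 10 vertices, 30 edges, 20 triangles.
rank ∂_0 = 0, rank ∂_1 = 9 ⇒ b_0 = 10 − 0 − 9 = 1; all invariant factors of ∂_1 are 1 so no torsion. So H_0 = Z.
rank ∂_1 = 9, rank ∂_2 = 20 ⇒ b_1 = 30 − 9 − 20 = 1; ∂_2 has invariant factor(s) [2] giving torsion. So H_1 = Z ⊕ Z_2.
rank ∂_2 = 20, rank ∂_3 = 0 ⇒ b_2 = 20 − 20 − 0 = 0. So H_2 = 0.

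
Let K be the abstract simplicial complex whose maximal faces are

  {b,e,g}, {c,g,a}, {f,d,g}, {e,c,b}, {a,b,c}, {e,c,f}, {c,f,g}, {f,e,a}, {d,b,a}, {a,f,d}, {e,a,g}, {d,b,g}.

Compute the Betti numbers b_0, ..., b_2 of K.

Order the vertices as a < b < c < d < e < f < g. Listing each simplex with vertices in this order, K has dimension 2 with simplices:

  0-simplices (7): a, b, c, d, e, f, g
  1-simplices (18): ab, ac, ad, ae, af, ag, bc, bd, be, bg, ce, cf, cg, df, dg, ef, eg, fg
  2-simplices (12): abc, abd, acg, adf, aef, aeg, bce, bdg, beg, cef, cfg, dfg

Hence C_0 ≅ Z^7, C_1 ≅ Z^18, C_2 ≅ Z^12.

Boundary ∂_1: C_1 → C_0 sends each edge [p,q] (with p < q) to q − p. For instance
  ∂cf = f − c.
As a 7×18 matrix over Z this has rank 6, with invariant factors (1,1,1,1,1,1).

∂_2: C_2 → C_1 acts by ∂[p,q,r] = [q,r] − [p,r] + [p,q]. For instance
  ∂bdg = dg − bg + bd,
  ∂abc = bc − ac + ab.
The 18×12 boundary matrix has rank 12 and Smith normal form diag(1,1,1,1,1,1,1,1,1,1,1,2).

Computing H_k = (kernel of ∂_k) / (image of ∂_{k+1}):

  H_0: rank C_0 − rank ∂_1 = 7 − 6 = 1, and the invariant factors of ∂_1 are all 1, so H_0 ≅ Z.
  H_1: rank ker ∂_1 − rank ∂_2 = (18 − 6) − 12 = 0, and ∂_2 has invariant factor 2 > 1, so H_1 ≅ Z/2.
  H_2: rank ker ∂_2 − rank ∂_3 = (12 − 12) − 0 = 0, and there is no ∂_3, so H_2 ≅ 0.

Hence the Betti numbers are b_0 = 1, b_1 = 0, b_2 = 0.

b_0 = 1, b_1 = 0, b_2 = 0.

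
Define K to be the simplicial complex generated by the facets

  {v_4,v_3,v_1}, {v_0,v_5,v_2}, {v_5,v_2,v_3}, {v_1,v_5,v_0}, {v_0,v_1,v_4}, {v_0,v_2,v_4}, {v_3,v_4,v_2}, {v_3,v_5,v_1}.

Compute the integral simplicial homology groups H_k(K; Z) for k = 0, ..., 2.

H_0 = Z,  H_1 = 0,  H_2 = Z.

Fix the vertex order v_0 < v_1 < v_2 < v_3 < v_4 < v_5 and write every simplex with vertices in increasing order. Then dim K = 2 and the simplices of K are:

  0-simplices (6): [v_0], [v_1], [v_2], [v_3], [v_4], [v_5]
  1-simplices (12): [v_0,v_1], [v_0,v_2], [v_0,v_4], [v_0,v_5], [v_1,v_3], [v_1,v_4], [v_1,v_5], [v_2,v_3], [v_2,v_4], [v_2,v_5], [v_3,v_4], [v_3,v_5]
  2-simplices (8): [v_0,v_1,v_4], [v_0,v_1,v_5], [v_0,v_2,v_4], [v_0,v_2,v_5], [v_1,v_3,v_4], [v_1,v_3,v_5], [v_2,v_3,v_4], [v_2,v_3,v_5]

giving chain groups C_0 ≅ Z^6, C_1 ≅ Z^12, C_2 ≅ Z^8.

Boundary ∂_1: C_1 → C_0 is given by ∂[p,q] = [q] − [p].
The 6×12 boundary matrix has rank 5 and Smith normal form diag(1,1,1,1,1).

Boundary ∂_2: C_2 → C_1 maps a triangle to the signed sum of its edges. For instance
  ∂[v_0,v_1,v_4] = [v_1,v_4] − [v_0,v_4] + [v_0,v_1],
  ∂[v_1,v_3,v_5] = [v_3,v_5] − [v_1,v_5] + [v_1,v_3].
This gives a 12×8 integer matrix of rank 7; reducing to Smith normal form yields diagonal entries (1,1,1,1,1,1,1).

Reading off H_k = ker ∂_k / im ∂_{k+1}:

  H_0: rank C_0 − rank ∂_1 = 6 − 5 = 1, and the invariant factors of ∂_1 are all 1, so H_0 ≅ Z.
  H_1: rank ker ∂_1 − rank ∂_2 = (12 − 5) − 7 = 0, and the invariant factors of ∂_2 are all 1, so H_1 ≅ 0.
  H_2: rank ker ∂_2 − rank ∂_3 = (8 − 7) − 0 = 1, and there is no ∂_3, so H_2 ≅ Z.

As a check, the Euler characteristic is 6 − 12 + 8 = 2, which agrees with 1 − 0 + 1 = 2.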